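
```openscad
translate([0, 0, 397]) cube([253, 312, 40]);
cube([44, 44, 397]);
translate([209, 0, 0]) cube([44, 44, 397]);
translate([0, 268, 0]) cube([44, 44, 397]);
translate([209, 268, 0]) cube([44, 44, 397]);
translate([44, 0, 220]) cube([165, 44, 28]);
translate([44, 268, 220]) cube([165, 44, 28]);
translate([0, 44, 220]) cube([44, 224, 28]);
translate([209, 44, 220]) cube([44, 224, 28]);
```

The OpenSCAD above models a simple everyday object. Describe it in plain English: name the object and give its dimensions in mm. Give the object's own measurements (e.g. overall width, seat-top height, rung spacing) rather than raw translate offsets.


A four-legged stool. The seat is a 253×312×40 mm slab whose top surface is at z = 437 mm; four square legs, each 44×44 mm in cross-section, run from the floor (z = 0) to the underside of the seat, each flush with a corner of the seat. Four stretchers, 44 mm wide and 28 mm tall, connect adjacent legs with their undersides at z = 220 mm, each running between the inner faces of the legs it joins and aligned with the legs' outer faces on the other axis.


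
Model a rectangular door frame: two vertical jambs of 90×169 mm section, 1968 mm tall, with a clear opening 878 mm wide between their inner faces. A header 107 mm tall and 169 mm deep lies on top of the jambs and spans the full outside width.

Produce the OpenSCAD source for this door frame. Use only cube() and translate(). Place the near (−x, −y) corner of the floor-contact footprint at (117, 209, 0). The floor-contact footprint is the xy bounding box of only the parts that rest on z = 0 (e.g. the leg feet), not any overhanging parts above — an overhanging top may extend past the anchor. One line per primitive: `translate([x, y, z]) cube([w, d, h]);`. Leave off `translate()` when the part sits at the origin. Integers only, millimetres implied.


translate([117, 209, 0]) cube([90, 169, 1968]);
translate([1085, 209, 0]) cube([90, 169, 1968]);
translate([117, 209, 1968]) cube([1058, 169, 107]);


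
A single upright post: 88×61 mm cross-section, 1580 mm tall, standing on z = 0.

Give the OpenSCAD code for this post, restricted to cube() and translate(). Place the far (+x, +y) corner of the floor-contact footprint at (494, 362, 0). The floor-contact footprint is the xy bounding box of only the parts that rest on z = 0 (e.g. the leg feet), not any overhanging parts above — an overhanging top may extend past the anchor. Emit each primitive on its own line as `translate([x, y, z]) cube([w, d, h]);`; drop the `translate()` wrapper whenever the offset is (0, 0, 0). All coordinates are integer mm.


translate([406, 301, 0]) cube([88, 61, 1580]);


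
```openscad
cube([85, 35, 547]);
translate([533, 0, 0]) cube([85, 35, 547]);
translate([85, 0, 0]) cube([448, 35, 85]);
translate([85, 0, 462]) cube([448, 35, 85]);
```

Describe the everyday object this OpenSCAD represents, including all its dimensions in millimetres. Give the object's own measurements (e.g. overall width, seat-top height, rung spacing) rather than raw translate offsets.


A rectangular picture frame lying in the x–z plane (depth along y). The opening is 448 mm wide (x) by 377 mm tall (z), surrounded by a border 85 mm wide on all four sides. The frame is 35 mm deep and is made of two full-height vertical stiles with two horizontal rails fitted between them.


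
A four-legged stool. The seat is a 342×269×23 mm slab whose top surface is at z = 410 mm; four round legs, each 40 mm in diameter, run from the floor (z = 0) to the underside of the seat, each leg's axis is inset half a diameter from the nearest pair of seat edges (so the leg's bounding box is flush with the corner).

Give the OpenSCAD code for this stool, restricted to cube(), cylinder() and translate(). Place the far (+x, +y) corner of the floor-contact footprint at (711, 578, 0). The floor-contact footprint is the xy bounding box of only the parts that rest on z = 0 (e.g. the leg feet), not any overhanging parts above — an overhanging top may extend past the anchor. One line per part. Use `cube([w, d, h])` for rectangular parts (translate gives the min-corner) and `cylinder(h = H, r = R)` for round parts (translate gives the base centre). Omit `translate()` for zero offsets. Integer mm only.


translate([369, 309, 387]) cube([342, 269, 23]);
translate([389, 329, 0]) cylinder(h = 387, r = 20);
translate([691, 329, 0]) cylinder(h = 387, r = 20);
translate([389, 558, 0]) cylinder(h = 387, r = 20);
translate([691, 558, 0]) cylinder(h = 387, r = 20);


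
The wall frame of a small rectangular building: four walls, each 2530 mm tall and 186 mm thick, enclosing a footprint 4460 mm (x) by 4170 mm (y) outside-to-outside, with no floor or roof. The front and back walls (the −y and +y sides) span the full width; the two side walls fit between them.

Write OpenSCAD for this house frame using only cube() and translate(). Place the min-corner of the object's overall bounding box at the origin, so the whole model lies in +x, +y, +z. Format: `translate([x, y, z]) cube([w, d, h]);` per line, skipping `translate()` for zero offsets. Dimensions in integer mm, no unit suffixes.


cube([4460, 186, 2530]);
translate([0, 3984, 0]) cube([4460, 186, 2530]);
translate([0, 186, 0]) cube([186, 3798, 2530]);
translate([4274, 186, 0]) cube([186, 3798, 2530]);


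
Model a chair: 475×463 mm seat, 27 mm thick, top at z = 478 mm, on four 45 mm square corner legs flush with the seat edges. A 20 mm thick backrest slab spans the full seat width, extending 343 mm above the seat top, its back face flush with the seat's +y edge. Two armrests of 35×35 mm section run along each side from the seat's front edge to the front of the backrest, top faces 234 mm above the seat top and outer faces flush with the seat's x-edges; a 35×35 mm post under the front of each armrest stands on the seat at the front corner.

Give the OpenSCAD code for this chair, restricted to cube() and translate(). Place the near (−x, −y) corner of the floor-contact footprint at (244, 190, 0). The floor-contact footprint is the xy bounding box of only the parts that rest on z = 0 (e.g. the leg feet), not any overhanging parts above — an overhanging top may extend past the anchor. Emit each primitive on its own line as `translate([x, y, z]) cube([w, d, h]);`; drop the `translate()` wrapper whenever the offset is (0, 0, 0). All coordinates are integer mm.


translate([244, 190, 451]) cube([475, 463, 27]);
translate([244, 190, 0]) cube([45, 45, 451]);
translate([674, 190, 0]) cube([45, 45, 451]);
translate([244, 608, 0]) cube([45, 45, 451]);
translate([674, 608, 0]) cube([45, 45, 451]);
translate([244, 633, 478]) cube([475, 20, 343]);
translate([244, 190, 677]) cube([35, 443, 35]);
translate([684, 190, 677]) cube([35, 443, 35]);
translate([244, 190, 478]) cube([35, 35, 199]);
translate([684, 190, 478]) cube([35, 35, 199]);


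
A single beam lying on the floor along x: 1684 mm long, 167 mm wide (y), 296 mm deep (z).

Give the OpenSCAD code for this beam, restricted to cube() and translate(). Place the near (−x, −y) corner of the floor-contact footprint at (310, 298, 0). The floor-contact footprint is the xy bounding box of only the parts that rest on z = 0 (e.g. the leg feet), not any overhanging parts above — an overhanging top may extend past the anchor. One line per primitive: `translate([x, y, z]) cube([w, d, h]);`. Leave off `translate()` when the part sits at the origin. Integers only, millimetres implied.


translate([310, 298, 0]) cube([1684, 167, 296]);


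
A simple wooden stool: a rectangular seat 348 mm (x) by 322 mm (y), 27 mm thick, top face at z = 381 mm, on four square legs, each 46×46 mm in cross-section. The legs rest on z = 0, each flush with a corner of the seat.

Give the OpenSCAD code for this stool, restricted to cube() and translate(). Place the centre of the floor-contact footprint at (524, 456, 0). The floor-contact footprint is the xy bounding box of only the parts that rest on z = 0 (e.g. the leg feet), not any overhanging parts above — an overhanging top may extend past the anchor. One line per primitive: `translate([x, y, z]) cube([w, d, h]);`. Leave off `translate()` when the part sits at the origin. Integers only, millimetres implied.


translate([350, 295, 354]) cube([348, 322, 27]);
translate([350, 295, 0]) cube([46, 46, 354]);
translate([652, 295, 0]) cube([46, 46, 354]);
translate([350, 571, 0]) cube([46, 46, 354]);
translate([652, 571, 0]) cube([46, 46, 354]);


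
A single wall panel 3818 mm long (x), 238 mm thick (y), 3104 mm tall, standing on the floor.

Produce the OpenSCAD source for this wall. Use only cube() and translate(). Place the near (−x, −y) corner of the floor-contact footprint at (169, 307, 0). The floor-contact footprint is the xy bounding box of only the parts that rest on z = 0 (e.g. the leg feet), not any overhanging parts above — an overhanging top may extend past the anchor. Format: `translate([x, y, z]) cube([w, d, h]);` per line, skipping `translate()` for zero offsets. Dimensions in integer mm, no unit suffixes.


translate([169, 307, 0]) cube([3818, 238, 3104]);


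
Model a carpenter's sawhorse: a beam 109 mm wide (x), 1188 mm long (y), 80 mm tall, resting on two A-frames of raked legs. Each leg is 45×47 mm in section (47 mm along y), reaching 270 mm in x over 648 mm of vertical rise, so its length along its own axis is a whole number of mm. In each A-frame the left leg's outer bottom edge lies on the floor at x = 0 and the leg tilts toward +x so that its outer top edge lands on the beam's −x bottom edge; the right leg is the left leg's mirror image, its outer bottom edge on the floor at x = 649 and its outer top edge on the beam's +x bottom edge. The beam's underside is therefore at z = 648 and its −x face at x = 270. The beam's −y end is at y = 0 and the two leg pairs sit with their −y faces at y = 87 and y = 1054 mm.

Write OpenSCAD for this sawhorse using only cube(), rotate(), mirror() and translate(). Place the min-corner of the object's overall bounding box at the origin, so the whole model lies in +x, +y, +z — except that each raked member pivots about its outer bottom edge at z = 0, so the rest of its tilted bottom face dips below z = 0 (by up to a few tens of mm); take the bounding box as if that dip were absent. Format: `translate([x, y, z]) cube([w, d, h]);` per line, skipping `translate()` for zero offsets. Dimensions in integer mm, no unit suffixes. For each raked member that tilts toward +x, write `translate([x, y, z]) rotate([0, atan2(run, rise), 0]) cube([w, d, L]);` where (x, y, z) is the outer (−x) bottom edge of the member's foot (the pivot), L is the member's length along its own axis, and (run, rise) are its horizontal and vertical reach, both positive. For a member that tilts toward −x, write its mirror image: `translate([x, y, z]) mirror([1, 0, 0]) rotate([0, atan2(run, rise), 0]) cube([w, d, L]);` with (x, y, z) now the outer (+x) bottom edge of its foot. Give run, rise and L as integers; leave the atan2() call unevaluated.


translate([270, 0, 648]) cube([109, 1188, 80]);
translate([0, 87, 0]) rotate([0, atan2(270, 648), 0]) cube([45, 47, 702]);
translate([649, 87, 0]) mirror([1, 0, 0]) rotate([0, atan2(270, 648), 0]) cube([45, 47, 702]);
translate([0, 1054, 0]) rotate([0, atan2(270, 648), 0]) cube([45, 47, 702]);
translate([649, 1054, 0]) mirror([1, 0, 0]) rotate([0, atan2(270, 648), 0]) cube([45, 47, 702]);


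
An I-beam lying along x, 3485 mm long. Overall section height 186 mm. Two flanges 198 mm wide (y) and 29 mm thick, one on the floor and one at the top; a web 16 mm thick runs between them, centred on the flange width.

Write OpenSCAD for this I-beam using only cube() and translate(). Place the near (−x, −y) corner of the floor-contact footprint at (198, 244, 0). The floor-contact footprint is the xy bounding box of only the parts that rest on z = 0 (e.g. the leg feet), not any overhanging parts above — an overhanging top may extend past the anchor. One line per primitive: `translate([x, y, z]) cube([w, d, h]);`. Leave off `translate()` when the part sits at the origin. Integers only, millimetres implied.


translate([198, 244, 0]) cube([3485, 198, 29]);
translate([198, 335, 29]) cube([3485, 16, 128]);
translate([198, 244, 157]) cube([3485, 198, 29]);


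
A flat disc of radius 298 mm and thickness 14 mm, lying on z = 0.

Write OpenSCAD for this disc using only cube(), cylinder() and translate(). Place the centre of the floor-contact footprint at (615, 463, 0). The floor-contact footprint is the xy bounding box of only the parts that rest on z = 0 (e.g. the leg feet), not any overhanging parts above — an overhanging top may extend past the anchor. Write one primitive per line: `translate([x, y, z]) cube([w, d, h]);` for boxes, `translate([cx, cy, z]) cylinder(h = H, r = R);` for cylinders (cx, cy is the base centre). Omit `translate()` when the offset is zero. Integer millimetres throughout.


translate([615, 463, 0]) cylinder(h = 14, r = 298);


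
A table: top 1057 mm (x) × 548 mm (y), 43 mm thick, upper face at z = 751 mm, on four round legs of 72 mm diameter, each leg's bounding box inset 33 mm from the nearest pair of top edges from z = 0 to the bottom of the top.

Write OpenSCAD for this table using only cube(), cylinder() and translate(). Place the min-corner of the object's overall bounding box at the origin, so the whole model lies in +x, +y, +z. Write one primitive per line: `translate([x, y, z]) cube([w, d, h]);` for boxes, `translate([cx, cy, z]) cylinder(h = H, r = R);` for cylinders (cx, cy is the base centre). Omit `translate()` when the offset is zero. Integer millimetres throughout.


translate([0, 0, 708]) cube([1057, 548, 43]);
translate([69, 69, 0]) cylinder(h = 708, r = 36);
translate([988, 69, 0]) cylinder(h = 708, r = 36);
translate([69, 479, 0]) cylinder(h = 708, r = 36);
translate([988, 479, 0]) cylinder(h = 708, r = 36);


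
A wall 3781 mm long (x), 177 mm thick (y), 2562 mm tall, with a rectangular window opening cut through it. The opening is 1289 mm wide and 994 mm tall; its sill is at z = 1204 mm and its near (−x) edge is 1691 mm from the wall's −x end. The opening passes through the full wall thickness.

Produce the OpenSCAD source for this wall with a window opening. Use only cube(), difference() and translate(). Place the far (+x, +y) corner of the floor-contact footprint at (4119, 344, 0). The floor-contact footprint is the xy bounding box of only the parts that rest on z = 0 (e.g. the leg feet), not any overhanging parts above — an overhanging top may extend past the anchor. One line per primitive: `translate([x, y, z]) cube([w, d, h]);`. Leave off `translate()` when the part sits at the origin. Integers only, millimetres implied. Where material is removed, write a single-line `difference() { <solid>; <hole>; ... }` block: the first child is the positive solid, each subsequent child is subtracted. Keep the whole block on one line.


difference() { translate([338, 167, 0]) cube([3781, 177, 2562]); translate([2029, 167, 1204]) cube([1289, 177, 994]); }


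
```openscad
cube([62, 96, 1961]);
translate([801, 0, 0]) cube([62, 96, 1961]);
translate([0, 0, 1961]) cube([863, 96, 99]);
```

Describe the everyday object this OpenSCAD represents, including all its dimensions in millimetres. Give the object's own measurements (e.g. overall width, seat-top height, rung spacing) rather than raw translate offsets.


A door frame. The clear opening is 739 mm wide and 1961 mm high. Two 62 mm wide jambs, 96 mm deep, stand either side of the opening from the floor to the top of the opening. A 99 mm thick head sits across the top of both jambs, spanning the full outside width of the frame.


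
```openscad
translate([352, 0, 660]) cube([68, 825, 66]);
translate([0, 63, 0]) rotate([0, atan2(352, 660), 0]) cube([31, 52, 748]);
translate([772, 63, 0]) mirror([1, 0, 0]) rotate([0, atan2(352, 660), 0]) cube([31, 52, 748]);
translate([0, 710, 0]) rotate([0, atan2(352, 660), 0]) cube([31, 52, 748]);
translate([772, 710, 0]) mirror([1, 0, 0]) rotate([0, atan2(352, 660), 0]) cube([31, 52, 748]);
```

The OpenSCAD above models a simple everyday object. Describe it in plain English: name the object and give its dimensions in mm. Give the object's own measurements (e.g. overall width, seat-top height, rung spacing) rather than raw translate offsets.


A sawhorse. A 68×825×66 mm beam (x, y, z) sits on two A-frame leg pairs. Each pair is two raked legs of 31×52 mm section (52 mm along y) splaying symmetrically in x. Each leg rises 660 mm vertically over 352 mm of horizontal reach and is 748 mm long along its own axis. Every leg's outer bottom edge rests on the floor and its outer top edge meets a bottom edge of the beam — the left legs (tilting toward +x) meet the beam's −x bottom edge, the right legs (their mirror images, tilting toward −x) meet its +x bottom edge — so the leg tops tuck under the beam, the beam's underside is 660 mm above the floor, and the feet are 772 mm apart outside-to-outside with the beam centred between them. The two leg pairs are set in 63 mm from either end of the beam.


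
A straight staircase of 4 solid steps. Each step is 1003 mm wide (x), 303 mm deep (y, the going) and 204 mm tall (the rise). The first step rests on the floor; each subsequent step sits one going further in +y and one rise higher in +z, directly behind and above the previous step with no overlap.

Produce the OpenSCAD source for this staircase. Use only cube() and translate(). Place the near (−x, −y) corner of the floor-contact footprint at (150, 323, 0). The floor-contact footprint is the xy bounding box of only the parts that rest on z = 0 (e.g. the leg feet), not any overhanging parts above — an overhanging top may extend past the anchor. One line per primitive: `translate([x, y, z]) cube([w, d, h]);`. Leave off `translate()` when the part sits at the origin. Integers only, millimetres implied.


translate([150, 323, 0]) cube([1003, 303, 204]);
translate([150, 626, 204]) cube([1003, 303, 204]);
translate([150, 929, 408]) cube([1003, 303, 204]);
translate([150, 1232, 612]) cube([1003, 303, 204]);


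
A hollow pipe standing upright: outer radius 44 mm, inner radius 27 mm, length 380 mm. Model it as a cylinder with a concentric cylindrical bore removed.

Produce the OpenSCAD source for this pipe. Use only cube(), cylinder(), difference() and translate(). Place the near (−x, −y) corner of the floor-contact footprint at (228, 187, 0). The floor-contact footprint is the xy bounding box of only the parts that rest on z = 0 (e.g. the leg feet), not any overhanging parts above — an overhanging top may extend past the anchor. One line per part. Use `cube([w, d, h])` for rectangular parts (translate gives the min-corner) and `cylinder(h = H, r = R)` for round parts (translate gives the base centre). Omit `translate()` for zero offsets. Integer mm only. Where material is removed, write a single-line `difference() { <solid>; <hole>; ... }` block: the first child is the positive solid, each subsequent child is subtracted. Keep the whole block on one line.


difference() { translate([272, 231, 0]) cylinder(h = 380, r = 44); translate([272, 231, 0]) cylinder(h = 380, r = 27); }


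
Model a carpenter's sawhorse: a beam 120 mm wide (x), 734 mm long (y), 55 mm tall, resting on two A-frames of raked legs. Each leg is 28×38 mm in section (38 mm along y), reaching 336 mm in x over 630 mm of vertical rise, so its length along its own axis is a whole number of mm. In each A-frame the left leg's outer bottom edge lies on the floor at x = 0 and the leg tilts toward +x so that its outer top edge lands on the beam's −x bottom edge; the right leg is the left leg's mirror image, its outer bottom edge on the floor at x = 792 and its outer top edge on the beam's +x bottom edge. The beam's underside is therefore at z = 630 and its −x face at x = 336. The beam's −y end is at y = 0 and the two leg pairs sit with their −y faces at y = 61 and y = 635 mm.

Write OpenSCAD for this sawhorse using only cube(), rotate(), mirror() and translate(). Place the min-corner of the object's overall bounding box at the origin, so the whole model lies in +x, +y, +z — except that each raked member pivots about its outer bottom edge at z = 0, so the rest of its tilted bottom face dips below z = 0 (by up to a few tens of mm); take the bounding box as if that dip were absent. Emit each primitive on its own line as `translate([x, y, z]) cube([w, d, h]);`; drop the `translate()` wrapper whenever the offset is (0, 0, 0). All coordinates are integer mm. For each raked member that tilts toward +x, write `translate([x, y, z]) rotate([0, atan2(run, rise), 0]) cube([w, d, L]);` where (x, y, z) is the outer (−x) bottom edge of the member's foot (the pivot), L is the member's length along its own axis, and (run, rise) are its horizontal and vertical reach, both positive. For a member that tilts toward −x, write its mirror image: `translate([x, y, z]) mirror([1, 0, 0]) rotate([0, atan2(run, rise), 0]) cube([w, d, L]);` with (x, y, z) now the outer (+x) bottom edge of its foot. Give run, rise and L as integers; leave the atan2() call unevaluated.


// leg length = √(336² + 630²) = 714
// right-leg outer foot x = 2·336 + 120 = 792
// beam min-corner = (336, 0, 630)
translate([336, 0, 630]) cube([120, 734, 55]);
translate([0, 61, 0]) rotate([0, atan2(336, 630), 0]) cube([28, 38, 714]);
translate([792, 61, 0]) mirror([1, 0, 0]) rotate([0, atan2(336, 630), 0]) cube([28, 38, 714]);
translate([0, 635, 0]) rotate([0, atan2(336, 630), 0]) cube([28, 38, 714]);
translate([792, 635, 0]) mirror([1, 0, 0]) rotate([0, atan2(336, 630), 0]) cube([28, 38, 714]);


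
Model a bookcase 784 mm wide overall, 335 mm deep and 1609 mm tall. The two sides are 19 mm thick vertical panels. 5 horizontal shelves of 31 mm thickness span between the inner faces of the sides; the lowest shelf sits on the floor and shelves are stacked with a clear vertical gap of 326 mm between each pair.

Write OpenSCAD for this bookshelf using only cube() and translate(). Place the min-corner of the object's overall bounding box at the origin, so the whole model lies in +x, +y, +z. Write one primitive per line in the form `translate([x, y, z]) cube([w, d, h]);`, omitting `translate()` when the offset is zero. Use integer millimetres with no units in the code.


cube([19, 335, 1609]);
translate([765, 0, 0]) cube([19, 335, 1609]);
translate([19, 0, 0]) cube([746, 335, 31]);
translate([19, 0, 357]) cube([746, 335, 31]);
translate([19, 0, 714]) cube([746, 335, 31]);
translate([19, 0, 1071]) cube([746, 335, 31]);
translate([19, 0, 1428]) cube([746, 335, 31]);


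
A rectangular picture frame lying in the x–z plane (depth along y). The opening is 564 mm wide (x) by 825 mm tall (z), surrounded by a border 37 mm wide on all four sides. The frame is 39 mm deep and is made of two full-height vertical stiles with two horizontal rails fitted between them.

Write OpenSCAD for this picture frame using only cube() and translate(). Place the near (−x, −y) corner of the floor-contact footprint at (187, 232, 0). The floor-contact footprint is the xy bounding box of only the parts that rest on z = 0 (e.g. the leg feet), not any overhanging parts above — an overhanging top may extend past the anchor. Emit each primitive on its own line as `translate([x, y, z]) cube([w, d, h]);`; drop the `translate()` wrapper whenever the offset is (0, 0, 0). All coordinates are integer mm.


translate([187, 232, 0]) cube([37, 39, 899]);
translate([788, 232, 0]) cube([37, 39, 899]);
translate([224, 232, 0]) cube([564, 39, 37]);
translate([224, 232, 862]) cube([564, 39, 37]);


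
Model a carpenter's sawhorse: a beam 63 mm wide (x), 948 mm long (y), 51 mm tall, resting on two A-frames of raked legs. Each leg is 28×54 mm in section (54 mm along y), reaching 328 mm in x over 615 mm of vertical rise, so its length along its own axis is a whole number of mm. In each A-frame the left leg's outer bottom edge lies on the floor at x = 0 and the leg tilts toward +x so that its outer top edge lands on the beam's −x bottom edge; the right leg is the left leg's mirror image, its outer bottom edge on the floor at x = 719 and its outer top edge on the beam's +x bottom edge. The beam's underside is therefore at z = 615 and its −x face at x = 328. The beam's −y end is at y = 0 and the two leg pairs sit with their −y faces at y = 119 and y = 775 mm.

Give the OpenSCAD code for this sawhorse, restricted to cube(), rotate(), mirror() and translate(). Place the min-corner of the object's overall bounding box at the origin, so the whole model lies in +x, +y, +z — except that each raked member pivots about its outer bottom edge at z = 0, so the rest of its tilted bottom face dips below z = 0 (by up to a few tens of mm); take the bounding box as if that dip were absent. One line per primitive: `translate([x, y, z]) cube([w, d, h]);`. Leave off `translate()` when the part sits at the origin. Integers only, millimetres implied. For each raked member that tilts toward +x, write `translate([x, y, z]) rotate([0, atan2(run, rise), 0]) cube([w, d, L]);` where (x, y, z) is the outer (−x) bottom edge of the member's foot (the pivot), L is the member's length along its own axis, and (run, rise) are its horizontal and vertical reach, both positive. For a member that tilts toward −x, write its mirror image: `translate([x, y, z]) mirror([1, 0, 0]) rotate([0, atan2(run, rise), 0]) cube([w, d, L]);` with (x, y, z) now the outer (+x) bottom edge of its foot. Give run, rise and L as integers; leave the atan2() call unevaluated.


translate([328, 0, 615]) cube([63, 948, 51]);
translate([0, 119, 0]) rotate([0, atan2(328, 615), 0]) cube([28, 54, 697]);
translate([719, 119, 0]) mirror([1, 0, 0]) rotate([0, atan2(328, 615), 0]) cube([28, 54, 697]);
translate([0, 775, 0]) rotate([0, atan2(328, 615), 0]) cube([28, 54, 697]);
translate([719, 775, 0]) mirror([1, 0, 0]) rotate([0, atan2(328, 615), 0]) cube([28, 54, 697]);


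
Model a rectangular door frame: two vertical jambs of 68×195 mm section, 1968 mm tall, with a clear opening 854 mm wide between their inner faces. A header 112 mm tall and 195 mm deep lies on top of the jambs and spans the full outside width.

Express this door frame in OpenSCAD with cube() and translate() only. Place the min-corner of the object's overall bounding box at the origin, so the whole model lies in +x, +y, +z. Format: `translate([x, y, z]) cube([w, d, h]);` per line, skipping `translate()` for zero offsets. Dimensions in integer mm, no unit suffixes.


cube([68, 195, 1968]);
translate([922, 0, 0]) cube([68, 195, 1968]);
translate([0, 0, 1968]) cube([990, 195, 112]);


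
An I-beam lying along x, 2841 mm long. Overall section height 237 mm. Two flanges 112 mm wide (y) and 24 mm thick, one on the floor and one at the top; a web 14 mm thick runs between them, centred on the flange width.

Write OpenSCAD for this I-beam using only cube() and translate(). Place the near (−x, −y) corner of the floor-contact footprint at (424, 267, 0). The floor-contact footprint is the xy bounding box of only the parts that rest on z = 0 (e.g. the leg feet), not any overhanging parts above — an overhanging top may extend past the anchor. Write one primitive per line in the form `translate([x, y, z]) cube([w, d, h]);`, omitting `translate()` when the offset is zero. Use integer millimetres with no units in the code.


translate([424, 267, 0]) cube([2841, 112, 24]);
translate([424, 316, 24]) cube([2841, 14, 189]);
translate([424, 267, 213]) cube([2841, 112, 24]);


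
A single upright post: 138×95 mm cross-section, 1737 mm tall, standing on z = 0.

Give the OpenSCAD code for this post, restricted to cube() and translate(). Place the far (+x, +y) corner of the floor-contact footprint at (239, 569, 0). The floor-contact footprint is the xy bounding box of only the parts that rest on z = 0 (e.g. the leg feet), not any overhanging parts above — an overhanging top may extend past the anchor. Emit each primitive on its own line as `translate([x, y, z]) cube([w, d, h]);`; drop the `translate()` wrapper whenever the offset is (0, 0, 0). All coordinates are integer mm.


translate([101, 474, 0]) cube([138, 95, 1737]);


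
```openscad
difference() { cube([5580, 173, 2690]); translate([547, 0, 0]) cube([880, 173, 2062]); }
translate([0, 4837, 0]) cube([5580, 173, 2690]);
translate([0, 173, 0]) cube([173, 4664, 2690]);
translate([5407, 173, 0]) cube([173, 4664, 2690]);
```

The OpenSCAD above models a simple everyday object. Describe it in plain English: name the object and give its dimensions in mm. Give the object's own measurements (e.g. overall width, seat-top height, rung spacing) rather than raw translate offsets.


A single room: four walls, each 2690 mm tall and 173 mm thick, enclosing an outside footprint 5580×5010 mm (x × y), no floor or roof. The front and back walls (−y and +y sides) run the full x-width; the side walls fit between their inner faces. A door opening 880 mm wide and 2062 mm tall is cut through the front wall from the floor up, its −x edge 547 mm from the wall's −x end.


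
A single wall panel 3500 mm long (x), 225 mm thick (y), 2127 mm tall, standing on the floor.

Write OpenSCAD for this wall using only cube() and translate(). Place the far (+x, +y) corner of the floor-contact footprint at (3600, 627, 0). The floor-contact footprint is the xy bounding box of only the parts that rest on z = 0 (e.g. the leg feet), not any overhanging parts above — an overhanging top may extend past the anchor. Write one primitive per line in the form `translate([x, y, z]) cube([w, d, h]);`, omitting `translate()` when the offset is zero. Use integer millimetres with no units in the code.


translate([100, 402, 0]) cube([3500, 225, 2127]);


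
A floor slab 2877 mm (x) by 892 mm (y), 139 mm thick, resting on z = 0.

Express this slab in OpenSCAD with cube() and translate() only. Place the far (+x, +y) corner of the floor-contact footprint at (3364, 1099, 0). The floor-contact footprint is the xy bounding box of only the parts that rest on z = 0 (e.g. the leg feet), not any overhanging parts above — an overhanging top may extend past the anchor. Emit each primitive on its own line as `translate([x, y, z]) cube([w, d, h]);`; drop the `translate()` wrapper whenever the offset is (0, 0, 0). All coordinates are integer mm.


translate([487, 207, 0]) cube([2877, 892, 139]);


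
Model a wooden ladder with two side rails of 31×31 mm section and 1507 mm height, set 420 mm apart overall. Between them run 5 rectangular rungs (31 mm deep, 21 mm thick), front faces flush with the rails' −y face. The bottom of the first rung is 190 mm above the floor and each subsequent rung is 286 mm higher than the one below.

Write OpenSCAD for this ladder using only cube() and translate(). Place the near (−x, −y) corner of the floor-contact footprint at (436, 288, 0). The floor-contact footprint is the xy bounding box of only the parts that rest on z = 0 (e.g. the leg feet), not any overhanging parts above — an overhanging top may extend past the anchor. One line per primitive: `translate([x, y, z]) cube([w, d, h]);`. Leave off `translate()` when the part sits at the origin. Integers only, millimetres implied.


// rung span = 420 - 2*31 = 358
// rung[k] z = 190 + k*286
translate([436, 288, 0]) cube([31, 31, 1507]);
translate([825, 288, 0]) cube([31, 31, 1507]);
translate([467, 288, 190]) cube([358, 31, 21]);
translate([467, 288, 476]) cube([358, 31, 21]);
translate([467, 288, 762]) cube([358, 31, 21]);
translate([467, 288, 1048]) cube([358, 31, 21]);
translate([467, 288, 1334]) cube([358, 31, 21]);


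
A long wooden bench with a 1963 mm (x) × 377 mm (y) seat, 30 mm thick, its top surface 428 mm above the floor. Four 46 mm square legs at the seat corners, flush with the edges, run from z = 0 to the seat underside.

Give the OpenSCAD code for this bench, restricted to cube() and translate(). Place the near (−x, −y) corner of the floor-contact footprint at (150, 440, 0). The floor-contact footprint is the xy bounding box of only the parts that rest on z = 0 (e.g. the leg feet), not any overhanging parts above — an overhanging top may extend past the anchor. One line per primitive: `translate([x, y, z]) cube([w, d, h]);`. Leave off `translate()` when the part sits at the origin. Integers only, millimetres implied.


// leg_h = 428 − 30 = 398
translate([150, 440, 398]) cube([1963, 377, 30]);
translate([150, 440, 0]) cube([46, 46, 398]);
translate([150, 771, 0]) cube([46, 46, 398]);
translate([2067, 440, 0]) cube([46, 46, 398]);
translate([2067, 771, 0]) cube([46, 46, 398]);


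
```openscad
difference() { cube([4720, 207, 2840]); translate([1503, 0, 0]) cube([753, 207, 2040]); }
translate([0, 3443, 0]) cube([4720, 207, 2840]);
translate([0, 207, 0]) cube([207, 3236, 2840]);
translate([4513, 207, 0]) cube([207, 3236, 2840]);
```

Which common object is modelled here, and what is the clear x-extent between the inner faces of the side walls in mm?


A single room. The interior width is 4306 mm.

Four walls enclosing a rectangle with a door in the front wall — a room. Outside width 4720 minus two 207 mm walls gives 4306 mm.


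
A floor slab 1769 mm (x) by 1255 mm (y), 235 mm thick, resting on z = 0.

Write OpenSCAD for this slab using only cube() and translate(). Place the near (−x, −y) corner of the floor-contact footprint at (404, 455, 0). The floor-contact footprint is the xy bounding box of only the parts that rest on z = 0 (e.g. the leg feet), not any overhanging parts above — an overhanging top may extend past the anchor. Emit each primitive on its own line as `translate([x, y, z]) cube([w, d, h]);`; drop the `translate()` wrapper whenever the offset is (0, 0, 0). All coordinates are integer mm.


translate([404, 455, 0]) cube([1769, 1255, 235]);


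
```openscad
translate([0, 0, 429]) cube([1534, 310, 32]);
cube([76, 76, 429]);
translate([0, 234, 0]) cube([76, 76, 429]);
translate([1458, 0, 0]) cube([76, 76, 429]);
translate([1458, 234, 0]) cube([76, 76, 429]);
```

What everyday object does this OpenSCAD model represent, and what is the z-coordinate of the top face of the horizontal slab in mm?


A bench. The seat-top height is 461 mm.

A long slab on four corner posts — a bench. The slab sits at z = 429 with thickness 32, so the top is 429 + 32 = 461 mm.


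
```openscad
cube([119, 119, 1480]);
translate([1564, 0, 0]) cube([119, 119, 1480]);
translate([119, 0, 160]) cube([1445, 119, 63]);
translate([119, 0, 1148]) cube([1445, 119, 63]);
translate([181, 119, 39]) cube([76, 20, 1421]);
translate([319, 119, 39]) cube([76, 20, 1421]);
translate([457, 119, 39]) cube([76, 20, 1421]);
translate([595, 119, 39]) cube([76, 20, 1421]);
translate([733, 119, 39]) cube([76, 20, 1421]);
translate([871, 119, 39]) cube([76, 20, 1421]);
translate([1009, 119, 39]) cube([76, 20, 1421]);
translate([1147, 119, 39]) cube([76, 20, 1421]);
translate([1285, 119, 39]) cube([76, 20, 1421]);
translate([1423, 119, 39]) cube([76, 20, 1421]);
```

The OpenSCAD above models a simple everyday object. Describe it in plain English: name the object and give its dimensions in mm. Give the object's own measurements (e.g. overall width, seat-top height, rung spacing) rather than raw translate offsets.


A fence section. Two 119×119 mm posts, 1480 mm tall, stand on the floor with a clear span of 1445 mm between their inner faces. Two horizontal rails of 119×63 mm section span the gap between the posts with their undersides at z = 160 mm and z = 1148 mm, flush with the posts' −y face. 10 pickets, each 76 mm wide, 20 mm thick and 1421 mm tall, are fixed to the +y face of the rails with their bottoms at z = 39 mm, spaced across the span with a 62 mm gap after the −x post and between neighbouring pickets, with 65 mm left before the +x post.


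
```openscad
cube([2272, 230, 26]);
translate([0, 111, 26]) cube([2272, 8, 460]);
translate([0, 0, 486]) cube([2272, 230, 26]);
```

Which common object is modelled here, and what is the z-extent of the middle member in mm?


An I-beam. The web height is 460 mm.

Two wide flanges with a thin centred web — an I-beam. Overall 512 mm minus two 26 mm flanges gives a web of 512 − 2·26 = 460 mm.


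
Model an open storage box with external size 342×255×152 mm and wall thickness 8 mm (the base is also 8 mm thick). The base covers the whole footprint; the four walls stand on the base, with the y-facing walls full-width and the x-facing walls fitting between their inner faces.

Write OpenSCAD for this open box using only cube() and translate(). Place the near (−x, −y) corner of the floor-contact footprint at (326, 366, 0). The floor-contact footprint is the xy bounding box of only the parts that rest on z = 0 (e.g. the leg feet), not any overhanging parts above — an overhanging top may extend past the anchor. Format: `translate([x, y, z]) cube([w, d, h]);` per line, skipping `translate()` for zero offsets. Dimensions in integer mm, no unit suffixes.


translate([326, 366, 0]) cube([342, 255, 8]);
translate([326, 366, 8]) cube([342, 8, 144]);
translate([326, 613, 8]) cube([342, 8, 144]);
translate([326, 374, 8]) cube([8, 239, 144]);
translate([660, 374, 8]) cube([8, 239, 144]);


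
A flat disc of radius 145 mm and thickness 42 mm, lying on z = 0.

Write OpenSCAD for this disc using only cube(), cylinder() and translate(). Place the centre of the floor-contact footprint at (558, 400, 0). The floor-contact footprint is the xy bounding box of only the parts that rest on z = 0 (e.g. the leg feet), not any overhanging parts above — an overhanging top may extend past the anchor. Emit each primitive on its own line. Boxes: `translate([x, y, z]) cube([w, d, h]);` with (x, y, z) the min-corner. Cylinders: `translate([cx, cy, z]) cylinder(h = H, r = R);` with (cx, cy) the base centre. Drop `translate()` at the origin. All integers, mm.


translate([558, 400, 0]) cylinder(h = 42, r = 145);


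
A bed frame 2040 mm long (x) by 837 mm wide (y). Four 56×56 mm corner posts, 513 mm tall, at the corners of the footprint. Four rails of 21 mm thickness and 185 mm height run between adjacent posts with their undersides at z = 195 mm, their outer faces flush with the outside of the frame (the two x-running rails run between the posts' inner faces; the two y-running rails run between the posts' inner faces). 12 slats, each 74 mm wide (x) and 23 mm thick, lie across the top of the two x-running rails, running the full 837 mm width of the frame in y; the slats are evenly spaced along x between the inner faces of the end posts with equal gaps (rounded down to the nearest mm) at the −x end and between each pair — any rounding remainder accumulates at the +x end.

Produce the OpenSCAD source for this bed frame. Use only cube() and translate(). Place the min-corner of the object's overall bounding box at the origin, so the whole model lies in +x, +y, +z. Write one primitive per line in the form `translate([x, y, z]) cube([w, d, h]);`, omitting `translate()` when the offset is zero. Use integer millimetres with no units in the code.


cube([56, 56, 513]);
translate([0, 781, 0]) cube([56, 56, 513]);
translate([1984, 0, 0]) cube([56, 56, 513]);
translate([1984, 781, 0]) cube([56, 56, 513]);
translate([56, 0, 195]) cube([1928, 21, 185]);
translate([56, 816, 195]) cube([1928, 21, 185]);
translate([0, 56, 195]) cube([21, 725, 185]);
translate([2019, 56, 195]) cube([21, 725, 185]);
translate([136, 0, 380]) cube([74, 837, 23]);
translate([290, 0, 380]) cube([74, 837, 23]);
translate([444, 0, 380]) cube([74, 837, 23]);
translate([598, 0, 380]) cube([74, 837, 23]);
translate([752, 0, 380]) cube([74, 837, 23]);
translate([906, 0, 380]) cube([74, 837, 23]);
translate([1060, 0, 380]) cube([74, 837, 23]);
translate([1214, 0, 380]) cube([74, 837, 23]);
translate([1368, 0, 380]) cube([74, 837, 23]);
translate([1522, 0, 380]) cube([74, 837, 23]);
translate([1676, 0, 380]) cube([74, 837, 23]);
translate([1830, 0, 380]) cube([74, 837, 23]);


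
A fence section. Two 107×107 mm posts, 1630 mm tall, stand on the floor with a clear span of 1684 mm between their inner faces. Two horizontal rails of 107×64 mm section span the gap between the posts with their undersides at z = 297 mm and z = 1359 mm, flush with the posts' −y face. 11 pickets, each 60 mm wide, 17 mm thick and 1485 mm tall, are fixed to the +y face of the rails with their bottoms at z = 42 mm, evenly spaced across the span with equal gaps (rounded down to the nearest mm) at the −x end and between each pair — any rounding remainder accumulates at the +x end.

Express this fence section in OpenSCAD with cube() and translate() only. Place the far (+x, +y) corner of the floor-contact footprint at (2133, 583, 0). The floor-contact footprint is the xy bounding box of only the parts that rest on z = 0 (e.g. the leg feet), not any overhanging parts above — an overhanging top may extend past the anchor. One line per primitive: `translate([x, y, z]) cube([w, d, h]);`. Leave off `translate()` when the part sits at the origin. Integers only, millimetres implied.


translate([235, 476, 0]) cube([107, 107, 1630]);
translate([2026, 476, 0]) cube([107, 107, 1630]);
translate([342, 476, 297]) cube([1684, 107, 64]);
translate([342, 476, 1359]) cube([1684, 107, 64]);
translate([427, 583, 42]) cube([60, 17, 1485]);
translate([572, 583, 42]) cube([60, 17, 1485]);
translate([717, 583, 42]) cube([60, 17, 1485]);
translate([862, 583, 42]) cube([60, 17, 1485]);
translate([1007, 583, 42]) cube([60, 17, 1485]);
translate([1152, 583, 42]) cube([60, 17, 1485]);
translate([1297, 583, 42]) cube([60, 17, 1485]);
translate([1442, 583, 42]) cube([60, 17, 1485]);
translate([1587, 583, 42]) cube([60, 17, 1485]);
translate([1732, 583, 42]) cube([60, 17, 1485]);
translate([1877, 583, 42]) cube([60, 17, 1485]);
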